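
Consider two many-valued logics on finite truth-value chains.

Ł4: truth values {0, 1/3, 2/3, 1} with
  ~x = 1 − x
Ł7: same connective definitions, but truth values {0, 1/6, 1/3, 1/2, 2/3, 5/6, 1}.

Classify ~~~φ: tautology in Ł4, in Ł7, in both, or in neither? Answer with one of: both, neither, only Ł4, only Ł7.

In Ł4: at φ = 1/3 the value is 2/3 — not a tautology.
In Ł7: at φ = 1/6 the value is 5/6 — not a tautology.

neither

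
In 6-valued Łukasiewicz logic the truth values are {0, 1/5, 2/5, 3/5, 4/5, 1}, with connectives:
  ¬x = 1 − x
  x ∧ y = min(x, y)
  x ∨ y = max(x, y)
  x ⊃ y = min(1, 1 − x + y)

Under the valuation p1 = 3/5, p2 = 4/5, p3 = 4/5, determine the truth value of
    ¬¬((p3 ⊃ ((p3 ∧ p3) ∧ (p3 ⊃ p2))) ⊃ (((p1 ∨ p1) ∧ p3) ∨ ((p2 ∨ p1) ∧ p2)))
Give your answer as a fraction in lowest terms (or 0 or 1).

4/5

p3 ∧ p3 = 4/5 ∧ 4/5 = 4/5
p3 ⊃ p2 = 4/5 ⊃ 4/5 = 1
(p3 ∧ p3) ∧ (p3 ⊃ p2) = 4/5 ∧ 1 = 4/5
p3 ⊃ ((p3 ∧ p3) ∧ (p3 ⊃ p2)) = 4/5 ⊃ 4/5 = 1
p1 ∨ p1 = 3/5 ∨ 3/5 = 3/5
(p1 ∨ p1) ∧ p3 = 3/5 ∧ 4/5 = 3/5
p2 ∨ p1 = 4/5 ∨ 3/5 = 4/5
(p2 ∨ p1) ∧ p2 = 4/5 ∧ 4/5 = 4/5
((p1 ∨ p1) ∧ p3) ∨ ((p2 ∨ p1) ∧ p2) = 3/5 ∨ 4/5 = 4/5
(p3 ⊃ ((p3 ∧ p3) ∧ (p3 ⊃ p2))) ⊃ (((p1 ∨ p1) ∧ p3) ∨ ((p2 ∨ p1) ∧ p2)) = 1 ⊃ 4/5 = 4/5
¬((p3 ⊃ ((p3 ∧ p3) ∧ (p3 ⊃ p2))) ⊃ (((p1 ∨ p1) ∧ p3) ∨ ((p2 ∨ p1) ∧ p2))) = ¬4/5 = 1/5
¬¬((p3 ⊃ ((p3 ∧ p3) ∧ (p3 ⊃ p2))) ⊃ (((p1 ∨ p1) ∧ p3) ∨ ((p2 ∨ p1) ∧ p2))) = ¬1/5 = 4/5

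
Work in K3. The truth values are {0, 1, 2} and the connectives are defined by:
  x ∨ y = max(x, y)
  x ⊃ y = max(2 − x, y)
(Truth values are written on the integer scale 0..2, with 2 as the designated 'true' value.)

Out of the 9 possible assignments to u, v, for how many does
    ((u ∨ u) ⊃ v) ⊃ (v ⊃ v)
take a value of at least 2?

u = 0, v = 0 ↦ 2  ≥
u = 0, v = 1 ↦ 1  <
u = 0, v = 2 ↦ 2  ≥
u = 1, v = 0 ↦ 2  ≥
u = 1, v = 1 ↦ 1  <
u = 1, v = 2 ↦ 2  ≥
u = 2, v = 0 ↦ 2  ≥
u = 2, v = 1 ↦ 1  <
u = 2, v = 2 ↦ 2  ≥
So 6 of the 9 assignments meet the threshold.

6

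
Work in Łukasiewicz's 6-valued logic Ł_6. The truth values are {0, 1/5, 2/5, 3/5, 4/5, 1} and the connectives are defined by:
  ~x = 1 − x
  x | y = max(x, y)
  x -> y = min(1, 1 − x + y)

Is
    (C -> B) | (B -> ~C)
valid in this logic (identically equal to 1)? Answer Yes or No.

No

Counterexample: take B = 1/5, C = 1.
C -> B = 1 -> 1/5 = 1/5
~C = ~1 = 0
B -> ~C = 1/5 -> 0 = 4/5
(C -> B) | (B -> ~C) = 1/5 | 4/5 = 4/5
This gives 4/5 ≠ 1.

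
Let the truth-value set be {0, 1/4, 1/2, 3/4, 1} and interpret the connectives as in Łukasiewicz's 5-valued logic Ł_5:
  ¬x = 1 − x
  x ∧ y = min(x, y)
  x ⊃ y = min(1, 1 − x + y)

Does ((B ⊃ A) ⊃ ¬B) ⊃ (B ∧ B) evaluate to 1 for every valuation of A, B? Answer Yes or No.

Counterexample: take A = 0, B = 0.
B ⊃ A = 0 ⊃ 0 = 1
¬B = ¬0 = 1
(B ⊃ A) ⊃ ¬B = 1 ⊃ 1 = 1
B ∧ B = 0 ∧ 0 = 0
((B ⊃ A) ⊃ ¬B) ⊃ (B ∧ B) = 1 ⊃ 0 = 0
This gives 0 ≠ 1.

No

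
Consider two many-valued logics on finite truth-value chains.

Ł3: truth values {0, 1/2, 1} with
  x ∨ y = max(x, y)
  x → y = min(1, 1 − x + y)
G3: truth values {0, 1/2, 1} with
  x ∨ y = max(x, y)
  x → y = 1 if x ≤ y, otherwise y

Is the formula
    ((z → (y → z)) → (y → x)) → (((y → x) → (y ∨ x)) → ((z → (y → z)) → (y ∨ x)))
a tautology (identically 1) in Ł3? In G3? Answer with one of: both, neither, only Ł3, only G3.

both

In Ł3: every assignment gives 1 — tautology.
In G3: every assignment gives 1 — tautology.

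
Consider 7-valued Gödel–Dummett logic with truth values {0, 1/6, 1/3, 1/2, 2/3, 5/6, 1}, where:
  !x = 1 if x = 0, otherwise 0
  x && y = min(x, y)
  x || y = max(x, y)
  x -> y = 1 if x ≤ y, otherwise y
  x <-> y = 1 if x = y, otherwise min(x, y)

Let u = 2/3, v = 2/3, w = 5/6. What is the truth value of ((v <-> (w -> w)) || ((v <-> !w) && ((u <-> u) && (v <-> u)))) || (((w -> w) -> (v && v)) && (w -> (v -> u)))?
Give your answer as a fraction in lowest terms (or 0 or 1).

2/3

w -> w = 5/6 -> 5/6 = 1
v <-> (w -> w) = 2/3 <-> 1 = 2/3
!w = !5/6 = 0
v <-> !w = 2/3 <-> 0 = 0
u <-> u = 2/3 <-> 2/3 = 1
v <-> u = 2/3 <-> 2/3 = 1
(u <-> u) && (v <-> u) = 1 && 1 = 1
(v <-> !w) && ((u <-> u) && (v <-> u)) = 0 && 1 = 0
(v <-> (w -> w)) || ((v <-> !w) && ((u <-> u) && (v <-> u))) = 2/3 || 0 = 2/3
w -> w = 5/6 -> 5/6 = 1
v && v = 2/3 && 2/3 = 2/3
(w -> w) -> (v && v) = 1 -> 2/3 = 2/3
v -> u = 2/3 -> 2/3 = 1
w -> (v -> u) = 5/6 -> 1 = 1
((w -> w) -> (v && v)) && (w -> (v -> u)) = 2/3 && 1 = 2/3
((v <-> (w -> w)) || ((v <-> !w) && ((u <-> u) && (v <-> u)))) || (((w -> w) -> (v && v)) && (w -> (v -> u))) = 2/3 || 2/3 = 2/3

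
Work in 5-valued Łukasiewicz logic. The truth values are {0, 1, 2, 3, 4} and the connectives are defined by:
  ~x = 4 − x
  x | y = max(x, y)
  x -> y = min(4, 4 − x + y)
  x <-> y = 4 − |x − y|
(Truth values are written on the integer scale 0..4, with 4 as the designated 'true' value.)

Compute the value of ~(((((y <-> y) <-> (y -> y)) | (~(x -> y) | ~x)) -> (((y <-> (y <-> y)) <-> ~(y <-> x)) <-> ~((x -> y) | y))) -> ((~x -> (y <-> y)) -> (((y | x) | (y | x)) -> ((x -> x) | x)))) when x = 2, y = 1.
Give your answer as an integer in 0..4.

y <-> y = 1 <-> 1 = 4
y -> y = 1 -> 1 = 4
(y <-> y) <-> (y -> y) = 4 <-> 4 = 4
x -> y = 2 -> 1 = 3
~(x -> y) = ~3 = 1
~x = ~2 = 2
~(x -> y) | ~x = 1 | 2 = 2
((y <-> y) <-> (y -> y)) | (~(x -> y) | ~x) = 4 | 2 = 4
y <-> y = 1 <-> 1 = 4
y <-> (y <-> y) = 1 <-> 4 = 1
y <-> x = 1 <-> 2 = 3
~(y <-> x) = ~3 = 1
(y <-> (y <-> y)) <-> ~(y <-> x) = 1 <-> 1 = 4
x -> y = 2 -> 1 = 3
(x -> y) | y = 3 | 1 = 3
~((x -> y) | y) = ~3 = 1
((y <-> (y <-> y)) <-> ~(y <-> x)) <-> ~((x -> y) | y) = 4 <-> 1 = 1
(((y <-> y) <-> (y -> y)) | (~(x -> y) | ~x)) -> (((y <-> (y <-> y)) <-> ~(y <-> x)) <-> ~((x -> y) | y)) = 4 -> 1 = 1
~x = ~2 = 2
y <-> y = 1 <-> 1 = 4
~x -> (y <-> y) = 2 -> 4 = 4
y | x = 1 | 2 = 2
y | x = 1 | 2 = 2
(y | x) | (y | x) = 2 | 2 = 2
x -> x = 2 -> 2 = 4
(x -> x) | x = 4 | 2 = 4
((y | x) | (y | x)) -> ((x -> x) | x) = 2 -> 4 = 4
(~x -> (y <-> y)) -> (((y | x) | (y | x)) -> ((x -> x) | x)) = 4 -> 4 = 4
((((y <-> y) <-> (y -> y)) | (~(x -> y) | ~x)) -> (((y <-> (y <-> y)) <-> ~(y <-> x)) <-> ~((x -> y) | y))) -> ((~x -> (y <-> y)) -> (((y | x) | (y | x)) -> ((x -> x) | x))) = 1 -> 4 = 4
~(((((y <-> y) <-> (y -> y)) | (~(x -> y) | ~x)) -> (((y <-> (y <-> y)) <-> ~(y <-> x)) <-> ~((x -> y) | y))) -> ((~x -> (y <-> y)) -> (((y | x) | (y | x)) -> ((x -> x) | x)))) = ~4 = 0

0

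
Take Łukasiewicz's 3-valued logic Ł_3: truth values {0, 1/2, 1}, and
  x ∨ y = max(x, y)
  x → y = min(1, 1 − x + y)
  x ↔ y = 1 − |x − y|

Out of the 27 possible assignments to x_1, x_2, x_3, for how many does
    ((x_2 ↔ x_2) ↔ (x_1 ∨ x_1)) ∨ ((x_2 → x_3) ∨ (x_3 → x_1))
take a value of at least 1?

value 1: 26 assignments (counts)
value 1/2: 1 assignment
So 26 of the 27 assignments meet the threshold.

26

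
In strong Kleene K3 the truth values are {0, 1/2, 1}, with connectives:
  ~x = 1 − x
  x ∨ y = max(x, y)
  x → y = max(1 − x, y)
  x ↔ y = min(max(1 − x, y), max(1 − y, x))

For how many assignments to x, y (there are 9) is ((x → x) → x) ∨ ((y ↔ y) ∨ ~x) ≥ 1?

x = 0, y = 0 ↦ 1  ≥
x = 0, y = 1/2 ↦ 1  ≥
x = 0, y = 1 ↦ 1  ≥
x = 1/2, y = 0 ↦ 1  ≥
x = 1/2, y = 1/2 ↦ 1/2  <
x = 1/2, y = 1 ↦ 1  ≥
x = 1, y = 0 ↦ 1  ≥
x = 1, y = 1/2 ↦ 1  ≥
x = 1, y = 1 ↦ 1  ≥
So 8 of the 9 assignments meet the threshold.

8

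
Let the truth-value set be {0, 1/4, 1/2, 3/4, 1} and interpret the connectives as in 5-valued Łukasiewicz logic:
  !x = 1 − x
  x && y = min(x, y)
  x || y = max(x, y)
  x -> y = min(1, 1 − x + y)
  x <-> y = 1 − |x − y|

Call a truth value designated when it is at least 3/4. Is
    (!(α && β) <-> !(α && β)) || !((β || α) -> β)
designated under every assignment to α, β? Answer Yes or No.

Yes

At α = 1/4, β = 3/4, for instance:
α && β = 1/4 && 3/4 = 1/4
!(α && β) = !1/4 = 3/4
α && β = 1/4 && 3/4 = 1/4
!(α && β) = !1/4 = 3/4
!(α && β) <-> !(α && β) = 3/4 <-> 3/4 = 1
β || α = 3/4 || 1/4 = 3/4
(β || α) -> β = 3/4 -> 3/4 = 1
!((β || α) -> β) = !1 = 0
(!(α && β) <-> !(α && β)) || !((β || α) -> β) = 1 || 0 = 1
and checking the remaining 24 assignments likewise gives ≥ 3/4 in every case.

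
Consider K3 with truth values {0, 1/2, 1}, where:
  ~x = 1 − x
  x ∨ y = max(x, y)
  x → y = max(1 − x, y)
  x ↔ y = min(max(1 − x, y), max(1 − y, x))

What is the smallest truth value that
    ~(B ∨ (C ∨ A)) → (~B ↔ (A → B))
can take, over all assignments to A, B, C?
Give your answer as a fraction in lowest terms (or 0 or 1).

1/2

Take A = 0, B = 1/2, C = 0:
C ∨ A = 0 ∨ 0 = 0
B ∨ (C ∨ A) = 1/2 ∨ 0 = 1/2
~(B ∨ (C ∨ A)) = ~1/2 = 1/2
~B = ~1/2 = 1/2
A → B = 0 → 1/2 = 1
~B ↔ (A → B) = 1/2 ↔ 1 = 1/2
~(B ∨ (C ∨ A)) → (~B ↔ (A → B)) = 1/2 → 1/2 = 1/2
No assignment yields a value below 1/2, so this is the minimum.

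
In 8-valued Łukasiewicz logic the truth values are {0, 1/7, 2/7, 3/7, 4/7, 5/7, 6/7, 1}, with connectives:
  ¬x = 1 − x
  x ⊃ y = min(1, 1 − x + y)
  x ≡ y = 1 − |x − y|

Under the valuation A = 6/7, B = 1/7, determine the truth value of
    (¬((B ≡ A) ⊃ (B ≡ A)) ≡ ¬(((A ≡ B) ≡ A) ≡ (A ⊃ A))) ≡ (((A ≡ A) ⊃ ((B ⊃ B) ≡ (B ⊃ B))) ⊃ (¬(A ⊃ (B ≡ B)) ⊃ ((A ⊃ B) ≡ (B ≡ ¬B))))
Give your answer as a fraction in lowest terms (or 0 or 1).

B ≡ A = 1/7 ≡ 6/7 = 2/7
B ≡ A = 1/7 ≡ 6/7 = 2/7
(B ≡ A) ⊃ (B ≡ A) = 2/7 ⊃ 2/7 = 1
¬((B ≡ A) ⊃ (B ≡ A)) = ¬1 = 0
A ≡ B = 6/7 ≡ 1/7 = 2/7
(A ≡ B) ≡ A = 2/7 ≡ 6/7 = 3/7
A ⊃ A = 6/7 ⊃ 6/7 = 1
((A ≡ B) ≡ A) ≡ (A ⊃ A) = 3/7 ≡ 1 = 3/7
¬(((A ≡ B) ≡ A) ≡ (A ⊃ A)) = ¬3/7 = 4/7
¬((B ≡ A) ⊃ (B ≡ A)) ≡ ¬(((A ≡ B) ≡ A) ≡ (A ⊃ A)) = 0 ≡ 4/7 = 3/7
A ≡ A = 6/7 ≡ 6/7 = 1
B ⊃ B = 1/7 ⊃ 1/7 = 1
B ⊃ B = 1/7 ⊃ 1/7 = 1
(B ⊃ B) ≡ (B ⊃ B) = 1 ≡ 1 = 1
(A ≡ A) ⊃ ((B ⊃ B) ≡ (B ⊃ B)) = 1 ⊃ 1 = 1
B ≡ B = 1/7 ≡ 1/7 = 1
A ⊃ (B ≡ B) = 6/7 ⊃ 1 = 1
¬(A ⊃ (B ≡ B)) = ¬1 = 0
A ⊃ B = 6/7 ⊃ 1/7 = 2/7
¬B = ¬1/7 = 6/7
B ≡ ¬B = 1/7 ≡ 6/7 = 2/7
(A ⊃ B) ≡ (B ≡ ¬B) = 2/7 ≡ 2/7 = 1
¬(A ⊃ (B ≡ B)) ⊃ ((A ⊃ B) ≡ (B ≡ ¬B)) = 0 ⊃ 1 = 1
((A ≡ A) ⊃ ((B ⊃ B) ≡ (B ⊃ B))) ⊃ (¬(A ⊃ (B ≡ B)) ⊃ ((A ⊃ B) ≡ (B ≡ ¬B))) = 1 ⊃ 1 = 1
(¬((B ≡ A) ⊃ (B ≡ A)) ≡ ¬(((A ≡ B) ≡ A) ≡ (A ⊃ A))) ≡ (((A ≡ A) ⊃ ((B ⊃ B) ≡ (B ⊃ B))) ⊃ (¬(A ⊃ (B ≡ B)) ⊃ ((A ⊃ B) ≡ (B ≡ ¬B)))) = 3/7 ≡ 1 = 3/7

3/7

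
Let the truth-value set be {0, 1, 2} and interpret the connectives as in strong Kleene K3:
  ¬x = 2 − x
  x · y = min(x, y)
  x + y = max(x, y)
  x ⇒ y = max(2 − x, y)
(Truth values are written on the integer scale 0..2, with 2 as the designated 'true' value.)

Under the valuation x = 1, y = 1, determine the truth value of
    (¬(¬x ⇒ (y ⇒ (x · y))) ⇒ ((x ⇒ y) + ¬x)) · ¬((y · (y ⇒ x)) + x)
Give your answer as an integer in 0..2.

¬x = ¬1 = 1
x · y = 1 · 1 = 1
y ⇒ (x · y) = 1 ⇒ 1 = 1
¬x ⇒ (y ⇒ (x · y)) = 1 ⇒ 1 = 1
¬(¬x ⇒ (y ⇒ (x · y))) = ¬1 = 1
x ⇒ y = 1 ⇒ 1 = 1
¬x = ¬1 = 1
(x ⇒ y) + ¬x = 1 + 1 = 1
¬(¬x ⇒ (y ⇒ (x · y))) ⇒ ((x ⇒ y) + ¬x) = 1 ⇒ 1 = 1
y ⇒ x = 1 ⇒ 1 = 1
y · (y ⇒ x) = 1 · 1 = 1
(y · (y ⇒ x)) + x = 1 + 1 = 1
¬((y · (y ⇒ x)) + x) = ¬1 = 1
(¬(¬x ⇒ (y ⇒ (x · y))) ⇒ ((x ⇒ y) + ¬x)) · ¬((y · (y ⇒ x)) + x) = 1 · 1 = 1

1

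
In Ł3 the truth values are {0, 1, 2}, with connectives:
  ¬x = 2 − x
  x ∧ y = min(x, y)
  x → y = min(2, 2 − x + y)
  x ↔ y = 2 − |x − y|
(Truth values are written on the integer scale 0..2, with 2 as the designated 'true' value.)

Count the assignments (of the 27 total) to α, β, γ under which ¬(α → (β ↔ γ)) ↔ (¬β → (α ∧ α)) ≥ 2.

6

value 2: 6 assignments (counts)
value 1: 10 assignments
value 0: 11 assignments
So 6 of the 27 assignments meet the threshold.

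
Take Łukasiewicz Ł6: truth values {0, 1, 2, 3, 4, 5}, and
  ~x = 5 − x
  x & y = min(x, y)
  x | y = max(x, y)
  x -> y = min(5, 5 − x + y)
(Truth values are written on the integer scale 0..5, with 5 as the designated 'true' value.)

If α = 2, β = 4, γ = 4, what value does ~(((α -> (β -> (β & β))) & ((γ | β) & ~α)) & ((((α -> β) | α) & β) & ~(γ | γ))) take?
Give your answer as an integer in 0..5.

β & β = 4 & 4 = 4
β -> (β & β) = 4 -> 4 = 5
α -> (β -> (β & β)) = 2 -> 5 = 5
γ | β = 4 | 4 = 4
~α = ~2 = 3
(γ | β) & ~α = 4 & 3 = 3
(α -> (β -> (β & β))) & ((γ | β) & ~α) = 5 & 3 = 3
α -> β = 2 -> 4 = 5
(α -> β) | α = 5 | 2 = 5
((α -> β) | α) & β = 5 & 4 = 4
γ | γ = 4 | 4 = 4
~(γ | γ) = ~4 = 1
(((α -> β) | α) & β) & ~(γ | γ) = 4 & 1 = 1
((α -> (β -> (β & β))) & ((γ | β) & ~α)) & ((((α -> β) | α) & β) & ~(γ | γ)) = 3 & 1 = 1
~(((α -> (β -> (β & β))) & ((γ | β) & ~α)) & ((((α -> β) | α) & β) & ~(γ | γ))) = ~1 = 4

4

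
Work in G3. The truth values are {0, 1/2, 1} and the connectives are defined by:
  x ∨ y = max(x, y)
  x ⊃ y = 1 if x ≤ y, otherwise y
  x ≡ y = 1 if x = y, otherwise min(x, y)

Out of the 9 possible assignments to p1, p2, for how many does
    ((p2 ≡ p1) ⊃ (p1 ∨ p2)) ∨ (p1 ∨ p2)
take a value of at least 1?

p1 = 0, p2 = 0 ↦ 0  <
p1 = 0, p2 = 1/2 ↦ 1  ≥
p1 = 0, p2 = 1 ↦ 1  ≥
p1 = 1/2, p2 = 0 ↦ 1  ≥
p1 = 1/2, p2 = 1/2 ↦ 1/2  <
p1 = 1/2, p2 = 1 ↦ 1  ≥
p1 = 1, p2 = 0 ↦ 1  ≥
p1 = 1, p2 = 1/2 ↦ 1  ≥
p1 = 1, p2 = 1 ↦ 1  ≥
So 7 of the 9 assignments meet the threshold.

7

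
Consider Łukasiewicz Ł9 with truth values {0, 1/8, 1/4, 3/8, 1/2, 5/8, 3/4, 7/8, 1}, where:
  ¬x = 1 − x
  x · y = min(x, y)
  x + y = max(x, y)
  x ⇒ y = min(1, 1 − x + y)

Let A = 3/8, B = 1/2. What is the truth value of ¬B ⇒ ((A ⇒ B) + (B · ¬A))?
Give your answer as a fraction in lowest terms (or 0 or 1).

¬B = ¬1/2 = 1/2
A ⇒ B = 3/8 ⇒ 1/2 = 1
¬A = ¬3/8 = 5/8
B · ¬A = 1/2 · 5/8 = 1/2
(A ⇒ B) + (B · ¬A) = 1 + 1/2 = 1
¬B ⇒ ((A ⇒ B) + (B · ¬A)) = 1/2 ⇒ 1 = 1

1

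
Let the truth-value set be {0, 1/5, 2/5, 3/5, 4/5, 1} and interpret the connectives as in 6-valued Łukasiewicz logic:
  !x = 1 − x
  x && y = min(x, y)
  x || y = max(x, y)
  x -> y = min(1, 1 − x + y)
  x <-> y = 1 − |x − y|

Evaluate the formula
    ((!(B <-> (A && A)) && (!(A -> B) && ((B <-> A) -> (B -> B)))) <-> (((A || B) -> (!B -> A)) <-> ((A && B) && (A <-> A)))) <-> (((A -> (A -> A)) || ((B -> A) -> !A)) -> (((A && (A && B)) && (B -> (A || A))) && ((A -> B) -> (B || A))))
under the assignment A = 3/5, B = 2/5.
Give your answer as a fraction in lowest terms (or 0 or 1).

3/5

A && A = 3/5 && 3/5 = 3/5
B <-> (A && A) = 2/5 <-> 3/5 = 4/5
!(B <-> (A && A)) = !4/5 = 1/5
A -> B = 3/5 -> 2/5 = 4/5
!(A -> B) = !4/5 = 1/5
B <-> A = 2/5 <-> 3/5 = 4/5
B -> B = 2/5 -> 2/5 = 1
(B <-> A) -> (B -> B) = 4/5 -> 1 = 1
!(A -> B) && ((B <-> A) -> (B -> B)) = 1/5 && 1 = 1/5
!(B <-> (A && A)) && (!(A -> B) && ((B <-> A) -> (B -> B))) = 1/5 && 1/5 = 1/5
A || B = 3/5 || 2/5 = 3/5
!B = !2/5 = 3/5
!B -> A = 3/5 -> 3/5 = 1
(A || B) -> (!B -> A) = 3/5 -> 1 = 1
A && B = 3/5 && 2/5 = 2/5
A <-> A = 3/5 <-> 3/5 = 1
(A && B) && (A <-> A) = 2/5 && 1 = 2/5
((A || B) -> (!B -> A)) <-> ((A && B) && (A <-> A)) = 1 <-> 2/5 = 2/5
(!(B <-> (A && A)) && (!(A -> B) && ((B <-> A) -> (B -> B)))) <-> (((A || B) -> (!B -> A)) <-> ((A && B) && (A <-> A))) = 1/5 <-> 2/5 = 4/5
A -> A = 3/5 -> 3/5 = 1
A -> (A -> A) = 3/5 -> 1 = 1
B -> A = 2/5 -> 3/5 = 1
!A = !3/5 = 2/5
(B -> A) -> !A = 1 -> 2/5 = 2/5
(A -> (A -> A)) || ((B -> A) -> !A) = 1 || 2/5 = 1
A && B = 3/5 && 2/5 = 2/5
A && (A && B) = 3/5 && 2/5 = 2/5
A || A = 3/5 || 3/5 = 3/5
B -> (A || A) = 2/5 -> 3/5 = 1
(A && (A && B)) && (B -> (A || A)) = 2/5 && 1 = 2/5
A -> B = 3/5 -> 2/5 = 4/5
B || A = 2/5 || 3/5 = 3/5
(A -> B) -> (B || A) = 4/5 -> 3/5 = 4/5
((A && (A && B)) && (B -> (A || A))) && ((A -> B) -> (B || A)) = 2/5 && 4/5 = 2/5
((A -> (A -> A)) || ((B -> A) -> !A)) -> (((A && (A && B)) && (B -> (A || A))) && ((A -> B) -> (B || A))) = 1 -> 2/5 = 2/5
((!(B <-> (A && A)) && (!(A -> B) && ((B <-> A) -> (B -> B)))) <-> (((A || B) -> (!B -> A)) <-> ((A && B) && (A <-> A)))) <-> (((A -> (A -> A)) || ((B -> A) -> !A)) -> (((A && (A && B)) && (B -> (A || A))) && ((A -> B) -> (B || A)))) = 4/5 <-> 2/5 = 3/5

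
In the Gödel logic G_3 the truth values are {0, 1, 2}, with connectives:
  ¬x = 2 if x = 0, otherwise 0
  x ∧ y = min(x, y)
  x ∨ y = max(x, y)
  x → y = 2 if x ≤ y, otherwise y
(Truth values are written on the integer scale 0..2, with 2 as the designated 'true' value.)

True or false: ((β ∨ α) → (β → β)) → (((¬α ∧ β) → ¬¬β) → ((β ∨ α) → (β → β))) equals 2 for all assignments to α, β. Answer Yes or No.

Yes

α = 0, β = 0 ↦ 2
α = 0, β = 1 ↦ 2
α = 0, β = 2 ↦ 2
α = 1, β = 0 ↦ 2
α = 1, β = 1 ↦ 2
α = 1, β = 2 ↦ 2
α = 2, β = 0 ↦ 2
α = 2, β = 1 ↦ 2
α = 2, β = 2 ↦ 2
Every assignment gives a value ≥ 2.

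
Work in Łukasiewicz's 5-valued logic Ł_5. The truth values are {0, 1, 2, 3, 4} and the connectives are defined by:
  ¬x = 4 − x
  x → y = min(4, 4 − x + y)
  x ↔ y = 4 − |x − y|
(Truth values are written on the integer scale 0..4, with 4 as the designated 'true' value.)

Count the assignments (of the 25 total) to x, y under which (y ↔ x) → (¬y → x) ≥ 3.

value 4: 21 assignments (counts)
value 2: 3 assignments
value 0: 1 assignment
So 21 of the 25 assignments meet the threshold.

21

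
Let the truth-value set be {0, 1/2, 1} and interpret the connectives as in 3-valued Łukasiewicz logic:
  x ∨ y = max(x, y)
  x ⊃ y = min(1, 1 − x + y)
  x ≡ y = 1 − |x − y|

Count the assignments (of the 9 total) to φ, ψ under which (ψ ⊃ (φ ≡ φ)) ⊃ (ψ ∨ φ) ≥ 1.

φ = 0, ψ = 0 ↦ 0  <
φ = 0, ψ = 1/2 ↦ 1/2  <
φ = 0, ψ = 1 ↦ 1  ≥
φ = 1/2, ψ = 0 ↦ 1/2  <
φ = 1/2, ψ = 1/2 ↦ 1/2  <
φ = 1/2, ψ = 1 ↦ 1  ≥
φ = 1, ψ = 0 ↦ 1  ≥
φ = 1, ψ = 1/2 ↦ 1  ≥
φ = 1, ψ = 1 ↦ 1  ≥
So 5 of the 9 assignments meet the threshold.

5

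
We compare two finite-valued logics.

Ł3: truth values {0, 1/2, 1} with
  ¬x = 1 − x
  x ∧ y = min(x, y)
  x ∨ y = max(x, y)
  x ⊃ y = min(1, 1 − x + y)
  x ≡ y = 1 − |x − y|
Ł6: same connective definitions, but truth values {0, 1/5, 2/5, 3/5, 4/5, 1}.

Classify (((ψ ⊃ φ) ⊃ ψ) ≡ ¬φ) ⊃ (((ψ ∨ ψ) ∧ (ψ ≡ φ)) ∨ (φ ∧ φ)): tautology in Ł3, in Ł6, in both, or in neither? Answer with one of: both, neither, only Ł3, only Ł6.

neither

In Ł3: at φ = 0, ψ = 1/2 the value is 1/2 — not a tautology.
In Ł6: at φ = 0, ψ = 1/5 the value is 4/5 — not a tautology.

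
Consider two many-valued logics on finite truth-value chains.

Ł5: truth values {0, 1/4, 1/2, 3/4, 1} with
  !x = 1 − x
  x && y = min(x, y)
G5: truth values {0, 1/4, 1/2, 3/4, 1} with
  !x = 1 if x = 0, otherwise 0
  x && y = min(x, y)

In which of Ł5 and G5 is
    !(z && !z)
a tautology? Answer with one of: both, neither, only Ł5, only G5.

only G5

In Ł5: at z = 1/4 the value is 3/4 — not a tautology.
In G5: every assignment gives 1 — tautology.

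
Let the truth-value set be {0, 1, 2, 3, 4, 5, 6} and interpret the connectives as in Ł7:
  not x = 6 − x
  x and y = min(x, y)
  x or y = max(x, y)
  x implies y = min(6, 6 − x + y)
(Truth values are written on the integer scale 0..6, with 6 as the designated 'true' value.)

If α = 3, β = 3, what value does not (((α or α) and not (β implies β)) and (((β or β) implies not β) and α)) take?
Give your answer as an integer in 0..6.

α or α = 3 or 3 = 3
β implies β = 3 implies 3 = 6
not (β implies β) = not 6 = 0
(α or α) and not (β implies β) = 3 and 0 = 0
β or β = 3 or 3 = 3
not β = not 3 = 3
(β or β) implies not β = 3 implies 3 = 6
((β or β) implies not β) and α = 6 and 3 = 3
((α or α) and not (β implies β)) and (((β or β) implies not β) and α) = 0 and 3 = 0
not (((α or α) and not (β implies β)) and (((β or β) implies not β) and α)) = not 0 = 6

6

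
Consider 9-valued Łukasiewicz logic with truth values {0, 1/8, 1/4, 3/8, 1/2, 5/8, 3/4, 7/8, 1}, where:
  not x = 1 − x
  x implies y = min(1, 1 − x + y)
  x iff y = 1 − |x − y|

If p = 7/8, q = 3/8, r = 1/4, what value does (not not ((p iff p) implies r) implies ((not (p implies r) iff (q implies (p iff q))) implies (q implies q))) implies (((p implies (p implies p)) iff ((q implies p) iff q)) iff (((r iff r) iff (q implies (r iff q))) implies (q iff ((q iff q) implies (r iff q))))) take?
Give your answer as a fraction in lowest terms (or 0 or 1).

p iff p = 7/8 iff 7/8 = 1
(p iff p) implies r = 1 implies 1/4 = 1/4
not ((p iff p) implies r) = not 1/4 = 3/4
not not ((p iff p) implies r) = not 3/4 = 1/4
p implies r = 7/8 implies 1/4 = 3/8
not (p implies r) = not 3/8 = 5/8
p iff q = 7/8 iff 3/8 = 1/2
q implies (p iff q) = 3/8 implies 1/2 = 1
not (p implies r) iff (q implies (p iff q)) = 5/8 iff 1 = 5/8
q implies q = 3/8 implies 3/8 = 1
(not (p implies r) iff (q implies (p iff q))) implies (q implies q) = 5/8 implies 1 = 1
not not ((p iff p) implies r) implies ((not (p implies r) iff (q implies (p iff q))) implies (q implies q)) = 1/4 implies 1 = 1
p implies p = 7/8 implies 7/8 = 1
p implies (p implies p) = 7/8 implies 1 = 1
q implies p = 3/8 implies 7/8 = 1
(q implies p) iff q = 1 iff 3/8 = 3/8
(p implies (p implies p)) iff ((q implies p) iff q) = 1 iff 3/8 = 3/8
r iff r = 1/4 iff 1/4 = 1
r iff q = 1/4 iff 3/8 = 7/8
q implies (r iff q) = 3/8 implies 7/8 = 1
(r iff r) iff (q implies (r iff q)) = 1 iff 1 = 1
q iff q = 3/8 iff 3/8 = 1
r iff q = 1/4 iff 3/8 = 7/8
(q iff q) implies (r iff q) = 1 implies 7/8 = 7/8
q iff ((q iff q) implies (r iff q)) = 3/8 iff 7/8 = 1/2
((r iff r) iff (q implies (r iff q))) implies (q iff ((q iff q) implies (r iff q))) = 1 implies 1/2 = 1/2
((p implies (p implies p)) iff ((q implies p) iff q)) iff (((r iff r) iff (q implies (r iff q))) implies (q iff ((q iff q) implies (r iff q)))) = 3/8 iff 1/2 = 7/8
(not not ((p iff p) implies r) implies ((not (p implies r) iff (q implies (p iff q))) implies (q implies q))) implies (((p implies (p implies p)) iff ((q implies p) iff q)) iff (((r iff r) iff (q implies (r iff q))) implies (q iff ((q iff q) implies (r iff q))))) = 1 implies 7/8 = 7/8

7/8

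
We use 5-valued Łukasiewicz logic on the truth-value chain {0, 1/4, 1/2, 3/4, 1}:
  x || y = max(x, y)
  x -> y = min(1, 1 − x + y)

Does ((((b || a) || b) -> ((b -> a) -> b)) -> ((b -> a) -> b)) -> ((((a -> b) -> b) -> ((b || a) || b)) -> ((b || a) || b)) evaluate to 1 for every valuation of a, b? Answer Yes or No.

No

Counterexample: take a = 0, b = 1/4.
b || a = 1/4 || 0 = 1/4
(b || a) || b = 1/4 || 1/4 = 1/4
b -> a = 1/4 -> 0 = 3/4
(b -> a) -> b = 3/4 -> 1/4 = 1/2
((b || a) || b) -> ((b -> a) -> b) = 1/4 -> 1/2 = 1
b -> a = 1/4 -> 0 = 3/4
(b -> a) -> b = 3/4 -> 1/4 = 1/2
(((b || a) || b) -> ((b -> a) -> b)) -> ((b -> a) -> b) = 1 -> 1/2 = 1/2
a -> b = 0 -> 1/4 = 1
(a -> b) -> b = 1 -> 1/4 = 1/4
b || a = 1/4 || 0 = 1/4
(b || a) || b = 1/4 || 1/4 = 1/4
((a -> b) -> b) -> ((b || a) || b) = 1/4 -> 1/4 = 1
b || a = 1/4 || 0 = 1/4
(b || a) || b = 1/4 || 1/4 = 1/4
(((a -> b) -> b) -> ((b || a) || b)) -> ((b || a) || b) = 1 -> 1/4 = 1/4
((((b || a) || b) -> ((b -> a) -> b)) -> ((b -> a) -> b)) -> ((((a -> b) -> b) -> ((b || a) || b)) -> ((b || a) || b)) = 1/2 -> 1/4 = 3/4
This gives 3/4 ≠ 1.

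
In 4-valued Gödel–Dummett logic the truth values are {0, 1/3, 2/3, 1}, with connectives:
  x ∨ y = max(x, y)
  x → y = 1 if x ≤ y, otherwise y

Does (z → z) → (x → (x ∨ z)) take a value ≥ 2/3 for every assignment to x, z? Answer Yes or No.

Yes

x = 0, z = 0 ↦ 1
x = 0, z = 1/3 ↦ 1
x = 0, z = 2/3 ↦ 1
x = 0, z = 1 ↦ 1
x = 1/3, z = 0 ↦ 1
x = 1/3, z = 1/3 ↦ 1
x = 1/3, z = 2/3 ↦ 1
x = 1/3, z = 1 ↦ 1
x = 2/3, z = 0 ↦ 1
x = 2/3, z = 1/3 ↦ 1
x = 2/3, z = 2/3 ↦ 1
x = 2/3, z = 1 ↦ 1
x = 1, z = 0 ↦ 1
x = 1, z = 1/3 ↦ 1
x = 1, z = 2/3 ↦ 1
x = 1, z = 1 ↦ 1
Every assignment gives a value ≥ 2/3.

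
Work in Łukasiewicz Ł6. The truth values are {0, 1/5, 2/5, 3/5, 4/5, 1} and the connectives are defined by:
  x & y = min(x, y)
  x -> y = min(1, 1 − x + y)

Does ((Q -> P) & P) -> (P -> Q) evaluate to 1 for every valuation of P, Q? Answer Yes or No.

No

Counterexample: take P = 3/5, Q = 0.
Q -> P = 0 -> 3/5 = 1
(Q -> P) & P = 1 & 3/5 = 3/5
P -> Q = 3/5 -> 0 = 2/5
((Q -> P) & P) -> (P -> Q) = 3/5 -> 2/5 = 4/5
This gives 4/5 ≠ 1.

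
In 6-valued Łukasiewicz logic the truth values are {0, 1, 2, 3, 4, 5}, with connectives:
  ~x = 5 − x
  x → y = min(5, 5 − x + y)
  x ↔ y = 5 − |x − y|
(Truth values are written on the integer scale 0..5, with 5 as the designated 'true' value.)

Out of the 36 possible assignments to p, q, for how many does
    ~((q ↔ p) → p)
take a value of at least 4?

3

value 5: 1 assignment (counts)
value 4: 2 assignments (counts)
value 3: 4 assignments
value 2: 5 assignments
value 1: 7 assignments
value 0: 17 assignments
So 3 of the 36 assignments meet the threshold.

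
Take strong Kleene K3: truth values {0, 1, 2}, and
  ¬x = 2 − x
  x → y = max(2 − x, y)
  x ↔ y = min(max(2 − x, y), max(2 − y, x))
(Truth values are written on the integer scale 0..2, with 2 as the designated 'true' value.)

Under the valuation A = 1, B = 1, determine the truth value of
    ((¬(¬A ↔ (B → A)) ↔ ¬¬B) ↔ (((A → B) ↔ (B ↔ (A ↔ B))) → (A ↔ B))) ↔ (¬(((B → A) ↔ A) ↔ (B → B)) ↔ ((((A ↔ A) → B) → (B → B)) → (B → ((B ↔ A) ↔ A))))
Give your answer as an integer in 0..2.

¬A = ¬1 = 1
B → A = 1 → 1 = 1
¬A ↔ (B → A) = 1 ↔ 1 = 1
¬(¬A ↔ (B → A)) = ¬1 = 1
¬B = ¬1 = 1
¬¬B = ¬1 = 1
¬(¬A ↔ (B → A)) ↔ ¬¬B = 1 ↔ 1 = 1
A → B = 1 → 1 = 1
A ↔ B = 1 ↔ 1 = 1
B ↔ (A ↔ B) = 1 ↔ 1 = 1
(A → B) ↔ (B ↔ (A ↔ B)) = 1 ↔ 1 = 1
A ↔ B = 1 ↔ 1 = 1
((A → B) ↔ (B ↔ (A ↔ B))) → (A ↔ B) = 1 → 1 = 1
(¬(¬A ↔ (B → A)) ↔ ¬¬B) ↔ (((A → B) ↔ (B ↔ (A ↔ B))) → (A ↔ B)) = 1 ↔ 1 = 1
B → A = 1 → 1 = 1
(B → A) ↔ A = 1 ↔ 1 = 1
B → B = 1 → 1 = 1
((B → A) ↔ A) ↔ (B → B) = 1 ↔ 1 = 1
¬(((B → A) ↔ A) ↔ (B → B)) = ¬1 = 1
A ↔ A = 1 ↔ 1 = 1
(A ↔ A) → B = 1 → 1 = 1
B → B = 1 → 1 = 1
((A ↔ A) → B) → (B → B) = 1 → 1 = 1
B ↔ A = 1 ↔ 1 = 1
(B ↔ A) ↔ A = 1 ↔ 1 = 1
B → ((B ↔ A) ↔ A) = 1 → 1 = 1
(((A ↔ A) → B) → (B → B)) → (B → ((B ↔ A) ↔ A)) = 1 → 1 = 1
¬(((B → A) ↔ A) ↔ (B → B)) ↔ ((((A ↔ A) → B) → (B → B)) → (B → ((B ↔ A) ↔ A))) = 1 ↔ 1 = 1
((¬(¬A ↔ (B → A)) ↔ ¬¬B) ↔ (((A → B) ↔ (B ↔ (A ↔ B))) → (A ↔ B))) ↔ (¬(((B → A) ↔ A) ↔ (B → B)) ↔ ((((A ↔ A) → B) → (B → B)) → (B → ((B ↔ A) ↔ A)))) = 1 ↔ 1 = 1

1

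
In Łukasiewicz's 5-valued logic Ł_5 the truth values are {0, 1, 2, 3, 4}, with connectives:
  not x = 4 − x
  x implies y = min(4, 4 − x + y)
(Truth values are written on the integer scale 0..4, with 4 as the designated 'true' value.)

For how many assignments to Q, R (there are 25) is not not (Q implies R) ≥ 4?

value 4: 15 assignments (counts)
value 3: 4 assignments
value 2: 3 assignments
value 1: 2 assignments
value 0: 1 assignment
So 15 of the 25 assignments meet the threshold.

15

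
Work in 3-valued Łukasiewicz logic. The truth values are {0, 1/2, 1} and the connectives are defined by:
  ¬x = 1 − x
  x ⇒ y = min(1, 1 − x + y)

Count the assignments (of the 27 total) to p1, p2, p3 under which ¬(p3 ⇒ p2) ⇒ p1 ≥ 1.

value 1: 23 assignments (counts)
value 1/2: 3 assignments
value 0: 1 assignment
So 23 of the 27 assignments meet the threshold.

23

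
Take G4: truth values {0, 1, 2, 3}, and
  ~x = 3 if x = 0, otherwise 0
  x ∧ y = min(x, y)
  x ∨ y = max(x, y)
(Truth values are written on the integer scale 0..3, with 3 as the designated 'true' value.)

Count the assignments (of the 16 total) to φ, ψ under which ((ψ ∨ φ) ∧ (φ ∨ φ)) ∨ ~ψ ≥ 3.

7

φ = 0, ψ = 0 ↦ 3  ≥
φ = 0, ψ = 1 ↦ 0  <
φ = 0, ψ = 2 ↦ 0  <
φ = 0, ψ = 3 ↦ 0  <
φ = 1, ψ = 0 ↦ 3  ≥
φ = 1, ψ = 1 ↦ 1  <
φ = 1, ψ = 2 ↦ 1  <
φ = 1, ψ = 3 ↦ 1  <
φ = 2, ψ = 0 ↦ 3  ≥
φ = 2, ψ = 1 ↦ 2  <
φ = 2, ψ = 2 ↦ 2  <
φ = 2, ψ = 3 ↦ 2  <
φ = 3, ψ = 0 ↦ 3  ≥
φ = 3, ψ = 1 ↦ 3  ≥
φ = 3, ψ = 2 ↦ 3  ≥
φ = 3, ψ = 3 ↦ 3  ≥
So 7 of the 16 assignments meet the threshold.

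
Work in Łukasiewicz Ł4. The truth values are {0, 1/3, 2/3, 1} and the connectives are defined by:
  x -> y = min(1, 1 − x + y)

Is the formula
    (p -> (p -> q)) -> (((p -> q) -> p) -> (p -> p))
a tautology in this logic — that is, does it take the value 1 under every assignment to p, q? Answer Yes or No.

p = 0, q = 0 ↦ 1
p = 0, q = 1/3 ↦ 1
p = 0, q = 2/3 ↦ 1
p = 0, q = 1 ↦ 1
p = 1/3, q = 0 ↦ 1
p = 1/3, q = 1/3 ↦ 1
p = 1/3, q = 2/3 ↦ 1
p = 1/3, q = 1 ↦ 1
p = 2/3, q = 0 ↦ 1
p = 2/3, q = 1/3 ↦ 1
p = 2/3, q = 2/3 ↦ 1
p = 2/3, q = 1 ↦ 1
p = 1, q = 0 ↦ 1
p = 1, q = 1/3 ↦ 1
p = 1, q = 2/3 ↦ 1
p = 1, q = 1 ↦ 1
Every assignment gives a value ≥ 1.

Yes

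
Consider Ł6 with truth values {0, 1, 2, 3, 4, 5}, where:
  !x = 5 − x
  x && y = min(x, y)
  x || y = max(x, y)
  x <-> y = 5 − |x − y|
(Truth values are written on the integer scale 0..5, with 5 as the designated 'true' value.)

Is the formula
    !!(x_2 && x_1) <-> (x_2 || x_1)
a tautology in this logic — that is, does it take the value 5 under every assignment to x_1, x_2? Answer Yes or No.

Counterexample: take x_1 = 0, x_2 = 1.
x_2 && x_1 = 1 && 0 = 0
!(x_2 && x_1) = !0 = 5
!!(x_2 && x_1) = !5 = 0
x_2 || x_1 = 1 || 0 = 1
!!(x_2 && x_1) <-> (x_2 || x_1) = 0 <-> 1 = 4
This gives 4 ≠ 5.

No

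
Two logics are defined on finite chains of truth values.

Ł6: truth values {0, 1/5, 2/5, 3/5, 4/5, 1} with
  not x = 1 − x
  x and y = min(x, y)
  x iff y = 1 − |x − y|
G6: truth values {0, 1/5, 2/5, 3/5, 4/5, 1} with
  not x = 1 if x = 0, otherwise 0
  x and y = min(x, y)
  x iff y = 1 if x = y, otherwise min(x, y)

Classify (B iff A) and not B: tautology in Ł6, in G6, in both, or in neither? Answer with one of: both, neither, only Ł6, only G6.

In Ł6: at A = 0, B = 1/5 the value is 4/5 — not a tautology.
In G6: at A = 0, B = 1/5 the value is 0 — not a tautology.

neither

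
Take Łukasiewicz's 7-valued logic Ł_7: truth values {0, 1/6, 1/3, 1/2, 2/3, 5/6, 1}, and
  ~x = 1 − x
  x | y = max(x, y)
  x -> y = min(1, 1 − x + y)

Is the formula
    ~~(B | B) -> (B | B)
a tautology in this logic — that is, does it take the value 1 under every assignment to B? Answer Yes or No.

B = 0 ↦ 1
B = 1/6 ↦ 1
B = 1/3 ↦ 1
B = 1/2 ↦ 1
B = 2/3 ↦ 1
B = 5/6 ↦ 1
B = 1 ↦ 1
Every assignment gives a value ≥ 1.

Yes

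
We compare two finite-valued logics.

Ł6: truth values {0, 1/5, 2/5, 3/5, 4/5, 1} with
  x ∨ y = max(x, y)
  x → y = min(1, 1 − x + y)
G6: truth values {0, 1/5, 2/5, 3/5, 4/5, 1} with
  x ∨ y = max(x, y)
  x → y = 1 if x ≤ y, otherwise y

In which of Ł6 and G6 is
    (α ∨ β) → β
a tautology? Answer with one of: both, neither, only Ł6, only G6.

In Ł6: at α = 1/5, β = 0 the value is 4/5 — not a tautology.
In G6: at α = 1/5, β = 0 the value is 0 — not a tautology.

neither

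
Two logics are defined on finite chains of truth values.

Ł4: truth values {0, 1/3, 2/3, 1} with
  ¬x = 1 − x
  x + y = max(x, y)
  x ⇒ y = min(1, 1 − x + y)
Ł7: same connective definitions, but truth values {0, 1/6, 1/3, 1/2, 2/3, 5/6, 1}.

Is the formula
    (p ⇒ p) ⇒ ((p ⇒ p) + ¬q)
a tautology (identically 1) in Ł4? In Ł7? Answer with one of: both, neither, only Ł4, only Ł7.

both

In Ł4: every assignment gives 1 — tautology.
In Ł7: every assignment gives 1 — tautology.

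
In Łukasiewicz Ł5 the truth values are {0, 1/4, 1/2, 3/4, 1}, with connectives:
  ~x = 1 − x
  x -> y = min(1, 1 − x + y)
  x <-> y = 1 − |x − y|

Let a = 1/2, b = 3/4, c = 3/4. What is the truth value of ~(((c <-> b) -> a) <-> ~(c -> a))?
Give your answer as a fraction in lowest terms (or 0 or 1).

c <-> b = 3/4 <-> 3/4 = 1
(c <-> b) -> a = 1 -> 1/2 = 1/2
c -> a = 3/4 -> 1/2 = 3/4
~(c -> a) = ~3/4 = 1/4
((c <-> b) -> a) <-> ~(c -> a) = 1/2 <-> 1/4 = 3/4
~(((c <-> b) -> a) <-> ~(c -> a)) = ~3/4 = 1/4

1/4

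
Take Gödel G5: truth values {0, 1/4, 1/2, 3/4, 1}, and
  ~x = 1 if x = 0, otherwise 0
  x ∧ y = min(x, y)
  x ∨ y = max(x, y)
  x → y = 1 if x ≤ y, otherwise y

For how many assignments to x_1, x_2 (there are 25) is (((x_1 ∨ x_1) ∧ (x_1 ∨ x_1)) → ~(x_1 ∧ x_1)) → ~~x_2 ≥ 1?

24

value 1: 24 assignments (counts)
value 0: 1 assignment
So 24 of the 25 assignments meet the threshold.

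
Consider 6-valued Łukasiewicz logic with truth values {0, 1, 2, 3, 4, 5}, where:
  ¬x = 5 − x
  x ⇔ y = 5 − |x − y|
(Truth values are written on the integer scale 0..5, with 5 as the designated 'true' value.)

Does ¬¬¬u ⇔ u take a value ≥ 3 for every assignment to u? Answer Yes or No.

Counterexample: take u = 0.
¬u = ¬0 = 5
¬¬u = ¬5 = 0
¬¬¬u = ¬0 = 5
¬¬¬u ⇔ u = 5 ⇔ 0 = 0
This gives 0, which is below 3.

No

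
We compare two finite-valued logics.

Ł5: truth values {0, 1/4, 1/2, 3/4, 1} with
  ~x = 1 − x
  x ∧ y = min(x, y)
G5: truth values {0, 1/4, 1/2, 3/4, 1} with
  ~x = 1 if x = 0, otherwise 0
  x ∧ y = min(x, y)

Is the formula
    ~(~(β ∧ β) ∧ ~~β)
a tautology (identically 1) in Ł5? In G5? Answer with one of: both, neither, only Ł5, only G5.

only G5

In Ł5: at β = 1/4 the value is 3/4 — not a tautology.
In G5: every assignment gives 1 — tautology.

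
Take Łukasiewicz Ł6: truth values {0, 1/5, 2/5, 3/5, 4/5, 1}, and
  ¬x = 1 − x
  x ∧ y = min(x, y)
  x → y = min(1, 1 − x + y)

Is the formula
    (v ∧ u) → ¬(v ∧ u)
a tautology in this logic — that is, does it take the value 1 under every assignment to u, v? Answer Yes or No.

No

Counterexample: take u = 3/5, v = 3/5.
v ∧ u = 3/5 ∧ 3/5 = 3/5
¬(v ∧ u) = ¬3/5 = 2/5
(v ∧ u) → ¬(v ∧ u) = 3/5 → 2/5 = 4/5
This gives 4/5 ≠ 1.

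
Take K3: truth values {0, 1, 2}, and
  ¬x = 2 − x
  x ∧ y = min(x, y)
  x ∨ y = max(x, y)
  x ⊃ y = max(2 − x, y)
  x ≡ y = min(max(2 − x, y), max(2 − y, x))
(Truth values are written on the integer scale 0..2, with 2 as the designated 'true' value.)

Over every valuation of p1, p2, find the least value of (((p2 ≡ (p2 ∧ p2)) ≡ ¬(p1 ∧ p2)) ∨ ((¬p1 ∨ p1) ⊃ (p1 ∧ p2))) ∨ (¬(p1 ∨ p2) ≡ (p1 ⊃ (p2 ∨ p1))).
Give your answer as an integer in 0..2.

1

Take p1 = 0, p2 = 1:
p2 ∧ p2 = 1 ∧ 1 = 1
p2 ≡ (p2 ∧ p2) = 1 ≡ 1 = 1
p1 ∧ p2 = 0 ∧ 1 = 0
¬(p1 ∧ p2) = ¬0 = 2
(p2 ≡ (p2 ∧ p2)) ≡ ¬(p1 ∧ p2) = 1 ≡ 2 = 1
¬p1 = ¬0 = 2
¬p1 ∨ p1 = 2 ∨ 0 = 2
p1 ∧ p2 = 0 ∧ 1 = 0
(¬p1 ∨ p1) ⊃ (p1 ∧ p2) = 2 ⊃ 0 = 0
((p2 ≡ (p2 ∧ p2)) ≡ ¬(p1 ∧ p2)) ∨ ((¬p1 ∨ p1) ⊃ (p1 ∧ p2)) = 1 ∨ 0 = 1
p1 ∨ p2 = 0 ∨ 1 = 1
¬(p1 ∨ p2) = ¬1 = 1
p2 ∨ p1 = 1 ∨ 0 = 1
p1 ⊃ (p2 ∨ p1) = 0 ⊃ 1 = 2
¬(p1 ∨ p2) ≡ (p1 ⊃ (p2 ∨ p1)) = 1 ≡ 2 = 1
(((p2 ≡ (p2 ∧ p2)) ≡ ¬(p1 ∧ p2)) ∨ ((¬p1 ∨ p1) ⊃ (p1 ∧ p2))) ∨ (¬(p1 ∨ p2) ≡ (p1 ⊃ (p2 ∨ p1))) = 1 ∨ 1 = 1
No assignment yields a value below 1, so this is the minimum.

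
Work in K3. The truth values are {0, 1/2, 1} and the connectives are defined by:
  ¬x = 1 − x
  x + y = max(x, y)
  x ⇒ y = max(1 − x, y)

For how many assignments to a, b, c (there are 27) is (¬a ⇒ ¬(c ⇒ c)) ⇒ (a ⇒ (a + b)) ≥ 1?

21

value 1: 21 assignments (counts)
value 1/2: 6 assignments
So 21 of the 27 assignments meet the threshold.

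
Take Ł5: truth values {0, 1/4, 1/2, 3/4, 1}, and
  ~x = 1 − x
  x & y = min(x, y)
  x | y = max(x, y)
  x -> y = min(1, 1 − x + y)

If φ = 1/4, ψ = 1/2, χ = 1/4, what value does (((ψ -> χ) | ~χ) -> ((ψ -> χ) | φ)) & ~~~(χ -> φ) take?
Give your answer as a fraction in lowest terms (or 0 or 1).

ψ -> χ = 1/2 -> 1/4 = 3/4
~χ = ~1/4 = 3/4
(ψ -> χ) | ~χ = 3/4 | 3/4 = 3/4
ψ -> χ = 1/2 -> 1/4 = 3/4
(ψ -> χ) | φ = 3/4 | 1/4 = 3/4
((ψ -> χ) | ~χ) -> ((ψ -> χ) | φ) = 3/4 -> 3/4 = 1
χ -> φ = 1/4 -> 1/4 = 1
~(χ -> φ) = ~1 = 0
~~(χ -> φ) = ~0 = 1
~~~(χ -> φ) = ~1 = 0
(((ψ -> χ) | ~χ) -> ((ψ -> χ) | φ)) & ~~~(χ -> φ) = 1 & 0 = 0

0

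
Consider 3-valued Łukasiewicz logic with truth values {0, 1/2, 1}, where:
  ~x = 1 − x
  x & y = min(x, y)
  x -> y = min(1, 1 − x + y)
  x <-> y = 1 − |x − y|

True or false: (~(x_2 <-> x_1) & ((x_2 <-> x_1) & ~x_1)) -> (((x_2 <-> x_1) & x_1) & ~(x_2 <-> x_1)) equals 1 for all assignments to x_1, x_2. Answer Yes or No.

No

Counterexample: take x_1 = 0, x_2 = 1/2.
x_2 <-> x_1 = 1/2 <-> 0 = 1/2
~(x_2 <-> x_1) = ~1/2 = 1/2
x_2 <-> x_1 = 1/2 <-> 0 = 1/2
~x_1 = ~0 = 1
(x_2 <-> x_1) & ~x_1 = 1/2 & 1 = 1/2
~(x_2 <-> x_1) & ((x_2 <-> x_1) & ~x_1) = 1/2 & 1/2 = 1/2
x_2 <-> x_1 = 1/2 <-> 0 = 1/2
(x_2 <-> x_1) & x_1 = 1/2 & 0 = 0
x_2 <-> x_1 = 1/2 <-> 0 = 1/2
~(x_2 <-> x_1) = ~1/2 = 1/2
((x_2 <-> x_1) & x_1) & ~(x_2 <-> x_1) = 0 & 1/2 = 0
(~(x_2 <-> x_1) & ((x_2 <-> x_1) & ~x_1)) -> (((x_2 <-> x_1) & x_1) & ~(x_2 <-> x_1)) = 1/2 -> 0 = 1/2
This gives 1/2 ≠ 1.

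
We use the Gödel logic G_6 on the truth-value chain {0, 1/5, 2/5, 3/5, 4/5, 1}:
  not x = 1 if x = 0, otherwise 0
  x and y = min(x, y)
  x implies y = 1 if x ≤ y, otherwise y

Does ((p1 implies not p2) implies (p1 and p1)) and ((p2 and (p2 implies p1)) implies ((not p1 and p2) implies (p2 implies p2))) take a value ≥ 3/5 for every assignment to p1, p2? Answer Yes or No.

Counterexample: take p1 = 0, p2 = 0.
not p2 = not 0 = 1
p1 implies not p2 = 0 implies 1 = 1
p1 and p1 = 0 and 0 = 0
(p1 implies not p2) implies (p1 and p1) = 1 implies 0 = 0
p2 implies p1 = 0 implies 0 = 1
p2 and (p2 implies p1) = 0 and 1 = 0
not p1 = not 0 = 1
not p1 and p2 = 1 and 0 = 0
p2 implies p2 = 0 implies 0 = 1
(not p1 and p2) implies (p2 implies p2) = 0 implies 1 = 1
(p2 and (p2 implies p1)) implies ((not p1 and p2) implies (p2 implies p2)) = 0 implies 1 = 1
((p1 implies not p2) implies (p1 and p1)) and ((p2 and (p2 implies p1)) implies ((not p1 and p2) implies (p2 implies p2))) = 0 and 1 = 0
This gives 0, which is below 3/5.

No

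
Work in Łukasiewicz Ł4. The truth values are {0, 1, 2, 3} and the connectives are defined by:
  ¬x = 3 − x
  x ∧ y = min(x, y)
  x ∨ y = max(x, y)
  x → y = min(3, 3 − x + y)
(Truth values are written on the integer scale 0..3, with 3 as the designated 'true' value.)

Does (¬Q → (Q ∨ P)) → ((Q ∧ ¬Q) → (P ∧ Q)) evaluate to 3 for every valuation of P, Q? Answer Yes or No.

No

Counterexample: take P = 0, Q = 2.
¬Q = ¬2 = 1
Q ∨ P = 2 ∨ 0 = 2
¬Q → (Q ∨ P) = 1 → 2 = 3
¬Q = ¬2 = 1
Q ∧ ¬Q = 2 ∧ 1 = 1
P ∧ Q = 0 ∧ 2 = 0
(Q ∧ ¬Q) → (P ∧ Q) = 1 → 0 = 2
(¬Q → (Q ∨ P)) → ((Q ∧ ¬Q) → (P ∧ Q)) = 3 → 2 = 2
This gives 2 ≠ 3.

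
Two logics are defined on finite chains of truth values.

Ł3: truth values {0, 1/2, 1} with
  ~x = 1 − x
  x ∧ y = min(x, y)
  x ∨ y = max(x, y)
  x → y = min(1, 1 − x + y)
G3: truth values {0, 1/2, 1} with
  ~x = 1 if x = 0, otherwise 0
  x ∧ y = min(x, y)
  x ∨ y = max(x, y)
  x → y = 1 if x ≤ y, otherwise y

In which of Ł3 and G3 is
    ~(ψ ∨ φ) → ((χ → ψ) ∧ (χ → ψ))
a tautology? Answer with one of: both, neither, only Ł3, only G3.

In Ł3: at φ = 0, ψ = 0, χ = 1/2 the value is 1/2 — not a tautology.
In G3: at φ = 0, ψ = 0, χ = 1/2 the value is 0 — not a tautology.

neither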